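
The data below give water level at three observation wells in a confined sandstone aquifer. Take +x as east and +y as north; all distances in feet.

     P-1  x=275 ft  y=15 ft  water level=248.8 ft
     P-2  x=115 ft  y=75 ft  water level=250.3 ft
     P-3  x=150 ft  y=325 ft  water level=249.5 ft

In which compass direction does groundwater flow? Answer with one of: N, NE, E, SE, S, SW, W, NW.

E

Taking P-1 as reference: P-2−P-1 = (-160, 60, +1.5); P-3−P-1 = (-125, 310, +0.7).
Determinant of the coordinate differences = (-160)·310 − (-125)·60 = -42100.
∂h/∂x = [(+1.5)·310 − (+0.7)·60] / -42100 = -0.01005
∂h/∂y = [(-160)·(+0.7) − (-125)·(+1.5)] / -42100 = -0.001793
Flow = −∇h = (+0.01005 east, +0.001793 north), which points east.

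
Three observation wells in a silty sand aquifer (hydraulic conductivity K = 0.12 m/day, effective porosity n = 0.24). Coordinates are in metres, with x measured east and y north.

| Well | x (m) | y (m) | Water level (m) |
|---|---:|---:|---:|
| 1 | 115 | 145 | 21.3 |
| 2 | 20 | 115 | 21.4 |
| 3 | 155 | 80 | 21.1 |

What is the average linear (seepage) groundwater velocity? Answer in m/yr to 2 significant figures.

Differences from 1: to 2 (Δx, Δy, Δh) = (-95, -30, +0.1); to 3 = (40, -65, -0.2).
Solve a·Δx + b·Δy = Δh: det = (-95)·(-65) − 40·(-30) = 7375.
∂h/∂x = [(+0.1)·(-65) − (-0.2)·(-30)] / 7375 = -0.001695
∂h/∂y = [(-95)·(-0.2) − 40·(+0.1)] / 7375 = +0.002034
|∇h| = √(-0.001695² + 0.002034²) = 0.002648
Seepage velocity v = K·i/n = 0.12 × 0.002648 / 0.24 = 0.001324 m/day = 0.4836 m/yr.

0.48 m/yr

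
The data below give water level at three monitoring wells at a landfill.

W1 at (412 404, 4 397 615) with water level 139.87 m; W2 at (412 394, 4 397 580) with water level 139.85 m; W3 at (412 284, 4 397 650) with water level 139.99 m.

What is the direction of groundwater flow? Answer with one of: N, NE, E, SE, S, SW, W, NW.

Differences from W1: to W2 (Δx, Δy, Δh) = (-10, -35, -0.02); to W3 = (-120, 35, +0.12).
Determinant of the coordinate differences = (-10)·35 − (-120)·(-35) = -4550.
∂h/∂x = [(-0.02)·35 − (+0.12)·(-35)] / -4550 = -0.0007692
∂h/∂y = [(-10)·(+0.12) − (-120)·(-0.02)] / -4550 = +0.0007912
Flow = −∇h = (+0.0007692 east, -0.0007912 north), which points southeast.

SE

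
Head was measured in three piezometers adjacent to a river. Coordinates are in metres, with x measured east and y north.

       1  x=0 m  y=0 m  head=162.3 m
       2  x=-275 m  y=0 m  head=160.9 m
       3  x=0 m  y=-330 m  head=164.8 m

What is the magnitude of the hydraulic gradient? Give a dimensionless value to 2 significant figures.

0.0091

∂h/∂x = (160.9 − 162.3) / (-275 − 0) = +0.005091
∂h/∂y = (164.8 − 162.3) / (-330 − 0) = -0.007576
|∇h| = √(0.005091² + -0.007576²) = 0.009128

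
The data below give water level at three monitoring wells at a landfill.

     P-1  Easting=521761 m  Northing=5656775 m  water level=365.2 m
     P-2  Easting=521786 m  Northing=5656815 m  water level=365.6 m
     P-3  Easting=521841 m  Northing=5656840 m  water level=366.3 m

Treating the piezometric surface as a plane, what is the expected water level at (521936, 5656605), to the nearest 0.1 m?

With h = a·x + b·y + c and P-1 as origin, the differences give:
  25·a + 40·b = +0.4
  80·a + 65·b = +1.1
Eliminate b (×65 and ×40, subtract): -1575·a = -18.00 → a = ∂h/∂x = +0.01143
Back-substitute: b = ∂h/∂y = +0.002857.
h(521936, 5656605) = 365.2 + (+0.01143)·(175) + (+0.002857)·(-170) = 365.2 +2.000 -0.486 = 366.714 m.

366.7 m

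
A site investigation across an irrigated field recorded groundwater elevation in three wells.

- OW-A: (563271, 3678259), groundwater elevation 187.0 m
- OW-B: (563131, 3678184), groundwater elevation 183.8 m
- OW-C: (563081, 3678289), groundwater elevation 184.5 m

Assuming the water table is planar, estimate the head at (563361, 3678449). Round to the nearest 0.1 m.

With h = a·x + b·y + c and OW-A as origin, the differences give:
  (-140)·a + (-75)·b = -3.2
  (-190)·a + 30·b = -2.5
Eliminate b (×30 and ×(-75), subtract): -18450·a = -283.50 → a = ∂h/∂x = +0.01537
Back-substitute: b = ∂h/∂y = +0.01398.
h(563361, 3678449) = 187.0 + (+0.01537)·(90) + (+0.01398)·(190) = 187.0 +1.383 +2.657 = 191.040 m.

191.0 m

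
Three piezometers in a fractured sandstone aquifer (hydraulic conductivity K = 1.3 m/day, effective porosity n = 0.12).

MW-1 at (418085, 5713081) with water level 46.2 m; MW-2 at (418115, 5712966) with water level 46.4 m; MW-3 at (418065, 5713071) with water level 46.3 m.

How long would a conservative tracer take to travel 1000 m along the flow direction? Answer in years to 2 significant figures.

56 years

With h = a·x + b·y + c and MW-1 as origin, the differences give:
  30·a + (-115)·b = +0.2
  (-20)·a + (-10)·b = +0.1
Eliminate b (×(-10) and ×(-115), subtract): -2600·a = 9.50 → a = ∂h/∂x = -0.003654
Back-substitute: b = ∂h/∂y = -0.002692.
|∇h| = √(-0.003654² + -0.002692²) = 0.004539
Seepage velocity v = K·i/n = 1.3 × 0.004539 / 0.12 = 0.04917 m/day.
t = 1000 / 0.04917 = 2.034e+04 days = 55.7 years.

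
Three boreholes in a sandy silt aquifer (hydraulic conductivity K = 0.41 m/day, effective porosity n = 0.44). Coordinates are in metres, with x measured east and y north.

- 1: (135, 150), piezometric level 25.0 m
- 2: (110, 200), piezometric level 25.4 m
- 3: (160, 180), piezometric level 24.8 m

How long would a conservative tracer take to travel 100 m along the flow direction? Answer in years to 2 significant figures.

Three-point gradient (reference 1): Δ to 2 = (-25, 50, +0.4), Δ to 3 = (25, 30, -0.2).
∂h/∂x = -0.01100, ∂h/∂y = +0.002500 (det = -2000).
|∇h| = √(-0.01100² + 0.002500²) = 0.01128
Seepage velocity v = K·i/n = 0.41 × 0.01128 / 0.44 = 0.01051 m/day.
t = 100 / 0.01051 = 9515 days = 26.1 years.

26 years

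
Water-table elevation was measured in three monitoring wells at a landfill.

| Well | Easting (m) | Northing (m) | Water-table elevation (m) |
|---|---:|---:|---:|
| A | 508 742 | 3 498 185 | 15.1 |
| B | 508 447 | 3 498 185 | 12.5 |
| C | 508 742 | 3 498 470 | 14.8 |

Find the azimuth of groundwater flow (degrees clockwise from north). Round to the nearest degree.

∂h/∂x = (12.5 − 15.1) / (508447 − 508742) = +0.008814
∂h/∂y = (14.8 − 15.1) / (3498470 − 3498185) = -0.001053
Flow direction (−∇h) has components (-0.008814 E, +0.001053 N).
Azimuth = atan2(E, N) = atan2(-0.008814, +0.001053) = 276.8° ≈ 277°.

277°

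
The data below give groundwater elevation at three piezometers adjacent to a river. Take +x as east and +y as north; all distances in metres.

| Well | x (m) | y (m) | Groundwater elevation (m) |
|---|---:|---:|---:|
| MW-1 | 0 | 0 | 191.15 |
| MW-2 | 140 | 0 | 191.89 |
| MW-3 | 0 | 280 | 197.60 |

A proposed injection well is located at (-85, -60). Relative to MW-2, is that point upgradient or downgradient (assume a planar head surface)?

∂h/∂x = (191.89 − 191.15) / (140 − 0) = +0.005286
∂h/∂y = (197.60 − 191.15) / (280 − 0) = +0.02304
Head at (-85, -60) = 191.15 + (+0.005286)·(-85) + (+0.02304)·(-60) = 189.32 m.
That is lower than the 191.89 m at MW-2, so the point is downgradient.

downgradient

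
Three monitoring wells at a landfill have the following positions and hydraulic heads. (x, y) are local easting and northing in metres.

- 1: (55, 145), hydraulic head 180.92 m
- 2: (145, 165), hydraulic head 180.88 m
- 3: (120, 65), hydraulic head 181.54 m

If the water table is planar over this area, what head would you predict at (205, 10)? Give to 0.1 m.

With h = a·x + b·y + c and 1 as origin, the differences give:
  90·a + 20·b = -0.04
  65·a + (-80)·b = +0.62
Eliminate b (×(-80) and ×20, subtract): -8500·a = -9.200 → a = ∂h/∂x = +0.001082
Back-substitute: b = ∂h/∂y = -0.006871.
h(205, 10) = 180.92 + (+0.001082)·(150) + (-0.006871)·(-135) = 180.92 +0.162 +0.928 = 182.010 m.

182.0 m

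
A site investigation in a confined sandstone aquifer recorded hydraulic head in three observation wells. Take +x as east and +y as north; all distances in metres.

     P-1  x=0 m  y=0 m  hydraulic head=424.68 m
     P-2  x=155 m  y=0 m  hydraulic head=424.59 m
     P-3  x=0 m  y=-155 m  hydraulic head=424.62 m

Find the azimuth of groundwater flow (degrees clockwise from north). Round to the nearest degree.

∂h/∂x = (424.59 − 424.68) / (155 − 0) = -0.0005806
∂h/∂y = (424.62 − 424.68) / (-155 − 0) = +0.0003871
Flow direction (−∇h) has components (+0.0005806 E, -0.0003871 N).
Azimuth = atan2(E, N) = atan2(+0.0005806, -0.0003871) = 123.7° ≈ 124°.

124°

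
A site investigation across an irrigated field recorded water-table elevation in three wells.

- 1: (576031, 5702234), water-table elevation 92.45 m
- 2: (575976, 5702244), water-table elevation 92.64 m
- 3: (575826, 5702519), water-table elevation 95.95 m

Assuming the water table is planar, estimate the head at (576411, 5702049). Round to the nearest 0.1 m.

Differences from 1: to 2 (Δx, Δy, Δh) = (-55, 10, +0.19); to 3 = (-205, 285, +3.50).
Determinant of the coordinate differences = (-55)·285 − (-205)·10 = -13625.
∂h/∂x = [(+0.19)·285 − (+3.50)·10] / -13625 = -0.001406
∂h/∂y = [(-55)·(+3.50) − (-205)·(+0.19)] / -13625 = +0.01127
h(576411, 5702049) = 92.45 + (-0.001406)·(380) + (+0.01127)·(-185) = 92.45 -0.534 -2.085 = 89.831 m.

89.8 m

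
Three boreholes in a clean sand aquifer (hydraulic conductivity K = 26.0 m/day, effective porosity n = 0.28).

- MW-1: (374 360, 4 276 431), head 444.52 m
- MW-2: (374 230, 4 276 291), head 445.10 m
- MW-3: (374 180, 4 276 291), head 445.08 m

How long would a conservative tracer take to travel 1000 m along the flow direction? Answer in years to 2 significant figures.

6.5 years

With h = a·x + b·y + c and MW-1 as origin, the differences give:
  (-130)·a + (-140)·b = +0.58
  (-180)·a + (-140)·b = +0.56
Eliminate b (×(-140) and ×(-140), subtract): -7000·a = -2.800 → a = ∂h/∂x = +0.0004000
Back-substitute: b = ∂h/∂y = -0.004514.
|∇h| = √(0.0004000² + -0.004514²) = 0.004532
Seepage velocity v = K·i/n = 26.0 × 0.004532 / 0.28 = 0.4208 m/day.
t = 1000 / 0.4208 = 2376 days = 6.51 years.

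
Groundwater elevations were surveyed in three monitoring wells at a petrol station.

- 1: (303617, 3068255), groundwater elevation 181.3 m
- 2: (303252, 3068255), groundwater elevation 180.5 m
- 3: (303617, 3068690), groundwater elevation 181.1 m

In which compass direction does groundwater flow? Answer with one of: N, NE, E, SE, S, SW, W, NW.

∂h/∂x = (180.5 − 181.3) / (303252 − 303617) = +0.002192
∂h/∂y = (181.1 − 181.3) / (3068690 − 3068255) = -0.0004598
Flow = −∇h = (-0.002192 east, +0.0004598 north), which points west.

W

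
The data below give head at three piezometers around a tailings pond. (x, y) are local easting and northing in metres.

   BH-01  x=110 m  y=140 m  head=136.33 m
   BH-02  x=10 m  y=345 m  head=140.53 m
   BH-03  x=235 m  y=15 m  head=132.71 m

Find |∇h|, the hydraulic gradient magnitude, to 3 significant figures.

0.0207

With h = a·x + b·y + c and BH-01 as origin, the differences give:
  (-100)·a + 205·b = +4.20
  125·a + (-125)·b = -3.62
Eliminate b (×(-125) and ×205, subtract): -13125·a = 217.100 → a = ∂h/∂x = -0.01654
Back-substitute: b = ∂h/∂y = +0.01242.
|∇h| = √(-0.01654² + 0.01242²) = 0.02068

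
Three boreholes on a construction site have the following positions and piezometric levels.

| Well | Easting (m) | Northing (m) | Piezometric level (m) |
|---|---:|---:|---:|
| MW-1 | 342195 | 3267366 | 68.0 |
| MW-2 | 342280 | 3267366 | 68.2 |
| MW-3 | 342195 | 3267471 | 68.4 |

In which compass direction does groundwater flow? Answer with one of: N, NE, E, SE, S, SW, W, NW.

SW

∂h/∂x = (68.2 − 68.0) / (342280 − 342195) = +0.002353
∂h/∂y = (68.4 − 68.0) / (3267471 − 3267366) = +0.003810
Flow = −∇h = (-0.002353 east, -0.003810 north), which points southwest.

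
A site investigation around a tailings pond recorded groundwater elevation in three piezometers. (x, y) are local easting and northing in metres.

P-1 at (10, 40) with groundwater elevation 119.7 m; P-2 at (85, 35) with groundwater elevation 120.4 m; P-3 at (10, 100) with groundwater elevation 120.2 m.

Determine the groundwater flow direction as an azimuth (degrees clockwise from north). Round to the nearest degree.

230°

Differences from P-1: to P-2 (Δx, Δy, Δh) = (75, -5, +0.7); to P-3 = (0, 60, +0.5).
Determinant of the coordinate differences = 75·60 − 0·(-5) = 4500.
∂h/∂x = [(+0.7)·60 − (+0.5)·(-5)] / 4500 = +0.009889
∂h/∂y = [75·(+0.5) − 0·(+0.7)] / 4500 = +0.008333
Flow direction (−∇h) has components (-0.009889 E, -0.008333 N).
Azimuth = atan2(E, N) = atan2(-0.009889, -0.008333) = 229.9° ≈ 230°.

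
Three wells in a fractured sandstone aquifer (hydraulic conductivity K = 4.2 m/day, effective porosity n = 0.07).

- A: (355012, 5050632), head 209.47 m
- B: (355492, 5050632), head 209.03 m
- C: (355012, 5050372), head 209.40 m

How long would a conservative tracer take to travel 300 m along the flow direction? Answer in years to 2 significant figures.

∂h/∂x = (209.03 − 209.47) / (355492 − 355012) = -0.0009167
∂h/∂y = (209.40 − 209.47) / (5050372 − 5050632) = +0.0002692
|∇h| = √(-0.0009167² + 0.0002692²) = 0.0009554
Seepage velocity v = K·i/n = 4.2 × 0.0009554 / 0.07 = 0.05732 m/day.
t = 300 / 0.05732 = 5234 days = 14.3 years.

14 years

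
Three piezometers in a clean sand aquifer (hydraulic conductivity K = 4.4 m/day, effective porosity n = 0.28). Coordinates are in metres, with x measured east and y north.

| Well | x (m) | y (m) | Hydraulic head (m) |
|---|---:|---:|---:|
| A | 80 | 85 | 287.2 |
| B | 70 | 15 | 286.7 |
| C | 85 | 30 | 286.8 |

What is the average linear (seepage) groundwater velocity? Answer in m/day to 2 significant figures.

Three-point gradient (reference A): Δ to B = (-10, -70, -0.5), Δ to C = (5, -55, -0.4).
∂h/∂x = -0.0005556, ∂h/∂y = +0.007222 (det = 900).
|∇h| = √(-0.0005556² + 0.007222²) = 0.007243
Seepage velocity v = K·i/n = 4.4 × 0.007243 / 0.28 = 0.1138 m/day.

0.11 m/day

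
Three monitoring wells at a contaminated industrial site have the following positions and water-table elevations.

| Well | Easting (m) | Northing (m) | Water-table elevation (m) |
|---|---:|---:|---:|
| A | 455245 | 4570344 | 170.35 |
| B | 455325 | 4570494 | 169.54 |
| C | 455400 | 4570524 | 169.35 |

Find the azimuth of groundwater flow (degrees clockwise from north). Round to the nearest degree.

Taking A as reference: B−A = (80, 150, -0.81); C−A = (155, 180, -1.00).
Solve a·Δx + b·Δy = Δh: det = 80·180 − 155·150 = -8850.
∂h/∂x = [(-0.81)·180 − (-1.00)·150] / -8850 = -0.0004746
∂h/∂y = [80·(-1.00) − 155·(-0.81)] / -8850 = -0.005147
Flow direction (−∇h) has components (+0.0004746 E, +0.005147 N).
Azimuth = atan2(E, N) = atan2(+0.0004746, +0.005147) = 5.3° ≈ 005°.

005°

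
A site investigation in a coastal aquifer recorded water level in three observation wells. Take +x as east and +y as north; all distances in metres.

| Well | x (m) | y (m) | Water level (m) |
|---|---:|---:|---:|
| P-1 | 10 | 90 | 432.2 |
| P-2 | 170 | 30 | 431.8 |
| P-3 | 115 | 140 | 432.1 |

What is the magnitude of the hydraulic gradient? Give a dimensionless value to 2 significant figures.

0.0026

With h = a·x + b·y + c and P-1 as origin, the differences give:
  160·a + (-60)·b = -0.4
  105·a + 50·b = -0.1
Eliminate b (×50 and ×(-60), subtract): 14300·a = -26.00 → a = ∂h/∂x = -0.001818
Back-substitute: b = ∂h/∂y = +0.001818.
|∇h| = √(-0.001818² + 0.001818²) = 0.002571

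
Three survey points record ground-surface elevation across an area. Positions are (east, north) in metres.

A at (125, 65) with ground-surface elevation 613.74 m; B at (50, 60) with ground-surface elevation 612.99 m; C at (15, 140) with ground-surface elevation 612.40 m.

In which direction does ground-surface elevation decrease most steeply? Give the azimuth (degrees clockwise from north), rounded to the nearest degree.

Three-point gradient (reference A): Δ to B = (-75, -5, -0.75), Δ to C = (-110, 75, -1.34).
∂z/∂x = +0.01019, ∂z/∂y = -0.002915 (det = -6175).
Steepest decrease is along −∇f: components (-0.01019 E, +0.002915 N).
Azimuth = atan2(-0.01019, +0.002915) = 286.0° ≈ 286°.

286°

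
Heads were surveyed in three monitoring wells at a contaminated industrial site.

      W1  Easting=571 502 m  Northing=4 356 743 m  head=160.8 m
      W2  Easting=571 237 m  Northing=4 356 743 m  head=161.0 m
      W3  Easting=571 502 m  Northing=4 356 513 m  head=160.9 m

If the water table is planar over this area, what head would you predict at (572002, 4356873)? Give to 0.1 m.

160.4 m

∂h/∂x = (161.0 − 160.8) / (571237 − 571502) = -0.0007547
∂h/∂y = (160.9 − 160.8) / (4356513 − 4356743) = -0.0004348
h(572002, 4356873) = 160.8 + (-0.0007547)·(500) + (-0.0004348)·(130) = 160.8 -0.377 -0.057 = 160.366 m.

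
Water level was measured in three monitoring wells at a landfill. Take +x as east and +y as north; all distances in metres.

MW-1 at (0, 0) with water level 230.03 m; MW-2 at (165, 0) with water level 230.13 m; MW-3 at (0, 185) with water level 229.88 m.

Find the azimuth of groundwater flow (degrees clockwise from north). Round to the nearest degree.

∂h/∂x = (230.13 − 230.03) / (165 − 0) = +0.0006061
∂h/∂y = (229.88 − 230.03) / (185 − 0) = -0.0008108
Flow direction (−∇h) has components (-0.0006061 E, +0.0008108 N).
Azimuth = atan2(E, N) = atan2(-0.0006061, +0.0008108) = 323.2° ≈ 323°.

323°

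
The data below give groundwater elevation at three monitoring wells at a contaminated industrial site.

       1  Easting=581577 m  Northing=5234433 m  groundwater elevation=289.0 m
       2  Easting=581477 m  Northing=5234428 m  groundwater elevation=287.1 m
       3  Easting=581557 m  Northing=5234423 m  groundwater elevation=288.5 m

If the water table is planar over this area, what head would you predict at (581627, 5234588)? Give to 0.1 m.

Taking 1 as reference: 2−1 = (-100, -5, -1.9); 3−1 = (-20, -10, -0.5).
Solve a·Δx + b·Δy = Δh: det = (-100)·(-10) − (-20)·(-5) = 900.
∂h/∂x = [(-1.9)·(-10) − (-0.5)·(-5)] / 900 = +0.01833
∂h/∂y = [(-100)·(-0.5) − (-20)·(-1.9)] / 900 = +0.01333
h(581627, 5234588) = 289.0 + (+0.01833)·(50) + (+0.01333)·(155) = 289.0 +0.917 +2.067 = 291.983 m.

292.0 m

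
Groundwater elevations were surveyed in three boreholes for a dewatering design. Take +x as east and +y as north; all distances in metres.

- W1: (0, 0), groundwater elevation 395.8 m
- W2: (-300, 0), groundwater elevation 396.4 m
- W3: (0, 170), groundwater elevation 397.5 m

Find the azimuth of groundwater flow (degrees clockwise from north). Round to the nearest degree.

169°

∂h/∂x = (396.4 − 395.8) / (-300 − 0) = -0.002000
∂h/∂y = (397.5 − 395.8) / (170 − 0) = +0.010000
Flow direction (−∇h) has components (+0.002000 E, -0.010000 N).
Azimuth = atan2(E, N) = atan2(+0.002000, -0.010000) = 168.7° ≈ 169°.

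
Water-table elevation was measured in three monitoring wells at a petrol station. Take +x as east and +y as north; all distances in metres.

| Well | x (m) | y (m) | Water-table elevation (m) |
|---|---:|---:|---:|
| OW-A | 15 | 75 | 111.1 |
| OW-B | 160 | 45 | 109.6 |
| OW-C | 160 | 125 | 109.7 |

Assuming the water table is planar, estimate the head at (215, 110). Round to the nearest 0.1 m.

109.1 m

With h = a·x + b·y + c and OW-A as origin, the differences give:
  145·a + (-30)·b = -1.5
  145·a + 50·b = -1.4
Eliminate b (×50 and ×(-30), subtract): 11600·a = -117.00 → a = ∂h/∂x = -0.01009
Back-substitute: b = ∂h/∂y = +0.001250.
h(215, 110) = 111.1 + (-0.01009)·(200) + (+0.001250)·(35) = 111.1 -2.017 +0.044 = 109.127 m.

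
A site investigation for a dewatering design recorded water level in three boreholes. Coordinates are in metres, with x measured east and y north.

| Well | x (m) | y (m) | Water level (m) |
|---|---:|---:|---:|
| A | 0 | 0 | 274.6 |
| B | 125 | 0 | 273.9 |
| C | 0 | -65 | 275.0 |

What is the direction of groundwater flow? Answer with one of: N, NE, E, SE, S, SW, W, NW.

∂h/∂x = (273.9 − 274.6) / (125 − 0) = -0.005600
∂h/∂y = (275.0 − 274.6) / (-65 − 0) = -0.006154
Flow = −∇h = (+0.005600 east, +0.006154 north), which points northeast.

NE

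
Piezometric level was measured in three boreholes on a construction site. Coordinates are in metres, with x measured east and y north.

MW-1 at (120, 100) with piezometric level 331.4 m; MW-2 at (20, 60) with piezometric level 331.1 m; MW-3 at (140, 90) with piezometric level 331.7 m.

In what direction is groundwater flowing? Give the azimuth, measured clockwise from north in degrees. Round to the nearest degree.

328°

Differences from MW-1: to MW-2 (Δx, Δy, Δh) = (-100, -40, -0.3); to MW-3 = (20, -10, +0.3).
Determinant of the coordinate differences = (-100)·(-10) − 20·(-40) = 1800.
∂h/∂x = [(-0.3)·(-10) − (+0.3)·(-40)] / 1800 = +0.008333
∂h/∂y = [(-100)·(+0.3) − 20·(-0.3)] / 1800 = -0.01333
Flow direction (−∇h) has components (-0.008333 E, +0.01333 N).
Azimuth = atan2(E, N) = atan2(-0.008333, +0.01333) = 328.0° ≈ 328°.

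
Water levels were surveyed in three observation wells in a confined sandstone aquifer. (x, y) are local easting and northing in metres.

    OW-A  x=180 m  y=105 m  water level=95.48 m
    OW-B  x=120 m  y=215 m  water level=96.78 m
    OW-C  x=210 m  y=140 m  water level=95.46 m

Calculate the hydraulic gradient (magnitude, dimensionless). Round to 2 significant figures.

Differences from OW-A: to OW-B (Δx, Δy, Δh) = (-60, 110, +1.30); to OW-C = (30, 35, -0.02).
Solve a·Δx + b·Δy = Δh: det = (-60)·35 − 30·110 = -5400.
∂h/∂x = [(+1.30)·35 − (-0.02)·110] / -5400 = -0.008833
∂h/∂y = [(-60)·(-0.02) − 30·(+1.30)] / -5400 = +0.007000
|∇h| = √(-0.008833² + 0.007000²) = 0.01127

0.011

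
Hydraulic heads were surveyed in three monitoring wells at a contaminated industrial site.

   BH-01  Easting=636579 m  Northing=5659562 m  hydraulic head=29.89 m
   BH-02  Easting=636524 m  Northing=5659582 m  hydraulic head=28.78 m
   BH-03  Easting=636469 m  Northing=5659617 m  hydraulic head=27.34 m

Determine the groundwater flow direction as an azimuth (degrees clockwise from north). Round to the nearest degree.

331°

With h = a·x + b·y + c and BH-01 as origin, the differences give:
  (-55)·a + 20·b = -1.11
  (-110)·a + 55·b = -2.55
Eliminate b (×55 and ×20, subtract): -825·a = -10.050 → a = ∂h/∂x = +0.01218
Back-substitute: b = ∂h/∂y = -0.02200.
Flow direction (−∇h) has components (-0.01218 E, +0.02200 N).
Azimuth = atan2(E, N) = atan2(-0.01218, +0.02200) = 331.0° ≈ 331°.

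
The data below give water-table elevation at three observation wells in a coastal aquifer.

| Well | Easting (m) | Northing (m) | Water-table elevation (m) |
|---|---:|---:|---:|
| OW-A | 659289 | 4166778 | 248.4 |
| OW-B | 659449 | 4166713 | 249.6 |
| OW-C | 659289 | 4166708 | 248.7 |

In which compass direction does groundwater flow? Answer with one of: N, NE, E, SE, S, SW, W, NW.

With h = a·x + b·y + c and OW-A as origin, the differences give:
  160·a + (-65)·b = +1.2
  0·a + (-70)·b = +0.3
Eliminate b (×(-70) and ×(-65), subtract): -11200·a = -64.50 → a = ∂h/∂x = +0.005759
Back-substitute: b = ∂h/∂y = -0.004286.
Flow = −∇h = (-0.005759 east, +0.004286 north), which points northwest.

NW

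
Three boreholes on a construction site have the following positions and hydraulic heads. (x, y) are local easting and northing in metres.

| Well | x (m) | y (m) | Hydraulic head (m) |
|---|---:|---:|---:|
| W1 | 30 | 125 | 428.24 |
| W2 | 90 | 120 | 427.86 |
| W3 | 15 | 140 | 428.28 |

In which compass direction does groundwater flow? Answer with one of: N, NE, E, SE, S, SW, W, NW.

NE

Differences from W1: to W2 (Δx, Δy, Δh) = (60, -5, -0.38); to W3 = (-15, 15, +0.04).
Solve a·Δx + b·Δy = Δh: det = 60·15 − (-15)·(-5) = 825.
∂h/∂x = [(-0.38)·15 − (+0.04)·(-5)] / 825 = -0.006667
∂h/∂y = [60·(+0.04) − (-15)·(-0.38)] / 825 = -0.004000
Flow = −∇h = (+0.006667 east, +0.004000 north), which points northeast.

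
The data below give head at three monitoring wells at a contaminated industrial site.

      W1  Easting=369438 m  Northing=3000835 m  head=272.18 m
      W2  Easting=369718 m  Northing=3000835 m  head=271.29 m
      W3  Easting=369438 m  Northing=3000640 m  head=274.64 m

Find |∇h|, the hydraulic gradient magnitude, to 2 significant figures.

∂h/∂x = (271.29 − 272.18) / (369718 − 369438) = -0.003179
∂h/∂y = (274.64 − 272.18) / (3000640 − 3000835) = -0.01262
|∇h| = √(-0.003179² + -0.01262²) = 0.01301

0.013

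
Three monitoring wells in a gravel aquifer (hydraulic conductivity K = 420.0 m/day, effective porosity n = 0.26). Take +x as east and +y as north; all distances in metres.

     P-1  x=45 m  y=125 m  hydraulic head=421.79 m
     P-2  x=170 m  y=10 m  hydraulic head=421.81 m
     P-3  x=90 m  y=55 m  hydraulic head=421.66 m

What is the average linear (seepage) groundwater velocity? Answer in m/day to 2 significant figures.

With h = a·x + b·y + c and P-1 as origin, the differences give:
  125·a + (-115)·b = +0.02
  45·a + (-70)·b = -0.13
Eliminate b (×(-70) and ×(-115), subtract): -3575·a = -16.350 → a = ∂h/∂x = +0.004573
Back-substitute: b = ∂h/∂y = +0.004797.
|∇h| = √(0.004573² + 0.004797²) = 0.006627
Seepage velocity v = K·i/n = 420.0 × 0.006627 / 0.26 = 10.71 m/day.

11 m/day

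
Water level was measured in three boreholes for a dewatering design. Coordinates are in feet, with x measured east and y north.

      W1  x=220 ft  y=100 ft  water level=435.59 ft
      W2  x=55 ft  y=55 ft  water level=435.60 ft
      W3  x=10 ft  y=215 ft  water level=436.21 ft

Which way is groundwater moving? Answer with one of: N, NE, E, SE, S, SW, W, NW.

S

Differences from W1: to W2 (Δx, Δy, Δh) = (-165, -45, +0.01); to W3 = (-210, 115, +0.62).
Determinant of the coordinate differences = (-165)·115 − (-210)·(-45) = -28425.
∂h/∂x = [(+0.01)·115 − (+0.62)·(-45)] / -28425 = -0.001022
∂h/∂y = [(-165)·(+0.62) − (-210)·(+0.01)] / -28425 = +0.003525
Flow = −∇h = (+0.001022 east, -0.003525 north), which points south.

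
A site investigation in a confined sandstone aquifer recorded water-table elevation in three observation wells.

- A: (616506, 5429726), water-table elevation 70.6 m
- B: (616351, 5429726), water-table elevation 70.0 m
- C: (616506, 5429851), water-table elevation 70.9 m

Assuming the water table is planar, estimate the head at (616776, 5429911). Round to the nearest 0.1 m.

72.1 m

∂h/∂x = (70.0 − 70.6) / (616351 − 616506) = +0.003871
∂h/∂y = (70.9 − 70.6) / (5429851 − 5429726) = +0.002400
h(616776, 5429911) = 70.6 + (+0.003871)·(270) + (+0.002400)·(185) = 70.6 +1.045 +0.444 = 72.089 m.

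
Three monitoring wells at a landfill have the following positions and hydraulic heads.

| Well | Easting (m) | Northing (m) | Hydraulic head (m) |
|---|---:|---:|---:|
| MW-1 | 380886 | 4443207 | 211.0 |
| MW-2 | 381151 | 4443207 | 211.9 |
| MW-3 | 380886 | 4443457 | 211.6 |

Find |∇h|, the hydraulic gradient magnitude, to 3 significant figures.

0.00416

∂h/∂x = (211.9 − 211.0) / (381151 − 380886) = +0.003396
∂h/∂y = (211.6 − 211.0) / (4443457 − 4443207) = +0.002400
|∇h| = √(0.003396² + 0.002400²) = 0.004158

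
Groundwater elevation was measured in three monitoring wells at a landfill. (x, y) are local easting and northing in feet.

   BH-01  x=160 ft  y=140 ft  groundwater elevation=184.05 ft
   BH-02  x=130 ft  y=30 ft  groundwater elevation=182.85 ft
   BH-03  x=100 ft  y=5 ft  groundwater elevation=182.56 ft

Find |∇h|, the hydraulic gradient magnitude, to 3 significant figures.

Taking BH-01 as reference: BH-02−BH-01 = (-30, -110, -1.20); BH-03−BH-01 = (-60, -135, -1.49).
Determinant of the coordinate differences = (-30)·(-135) − (-60)·(-110) = -2550.
∂h/∂x = [(-1.20)·(-135) − (-1.49)·(-110)] / -2550 = +0.0007451
∂h/∂y = [(-30)·(-1.49) − (-60)·(-1.20)] / -2550 = +0.01071
|∇h| = √(0.0007451² + 0.01071²) = 0.01074

0.0107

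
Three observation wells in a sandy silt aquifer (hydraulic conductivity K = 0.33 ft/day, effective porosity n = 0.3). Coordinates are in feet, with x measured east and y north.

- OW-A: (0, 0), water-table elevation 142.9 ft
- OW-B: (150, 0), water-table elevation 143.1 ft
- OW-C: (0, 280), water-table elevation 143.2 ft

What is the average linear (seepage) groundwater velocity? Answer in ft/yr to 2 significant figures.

∂h/∂x = (143.1 − 142.9) / (150 − 0) = +0.001333
∂h/∂y = (143.2 − 142.9) / (280 − 0) = +0.001071
|∇h| = √(0.001333² + 0.001071²) = 0.00171
Seepage velocity v = K·i/n = 0.33 × 0.00171 / 0.3 = 0.001881 ft/day = 0.687 ft/yr.

0.69 ft/yr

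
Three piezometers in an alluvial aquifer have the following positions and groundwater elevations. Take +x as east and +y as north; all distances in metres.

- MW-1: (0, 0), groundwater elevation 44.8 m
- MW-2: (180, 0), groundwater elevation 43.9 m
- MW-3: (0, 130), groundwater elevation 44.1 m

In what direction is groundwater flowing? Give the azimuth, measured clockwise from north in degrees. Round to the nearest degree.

043°

∂h/∂x = (43.9 − 44.8) / (180 − 0) = -0.005000
∂h/∂y = (44.1 − 44.8) / (130 − 0) = -0.005385
Flow direction (−∇h) has components (+0.005000 E, +0.005385 N).
Azimuth = atan2(E, N) = atan2(+0.005000, +0.005385) = 42.9° ≈ 043°.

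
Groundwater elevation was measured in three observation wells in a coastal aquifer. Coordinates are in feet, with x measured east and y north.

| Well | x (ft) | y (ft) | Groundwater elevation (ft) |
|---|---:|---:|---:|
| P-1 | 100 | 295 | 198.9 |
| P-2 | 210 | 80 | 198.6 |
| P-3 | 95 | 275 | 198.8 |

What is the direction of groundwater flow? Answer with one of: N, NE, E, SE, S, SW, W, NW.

SW

Three-point gradient (reference P-1): Δ to P-2 = (110, -215, -0.3), Δ to P-3 = (-5, -20, -0.1).
∂h/∂x = +0.004733, ∂h/∂y = +0.003817 (det = -3275).
Flow = −∇h = (-0.004733 east, -0.003817 north), which points southwest.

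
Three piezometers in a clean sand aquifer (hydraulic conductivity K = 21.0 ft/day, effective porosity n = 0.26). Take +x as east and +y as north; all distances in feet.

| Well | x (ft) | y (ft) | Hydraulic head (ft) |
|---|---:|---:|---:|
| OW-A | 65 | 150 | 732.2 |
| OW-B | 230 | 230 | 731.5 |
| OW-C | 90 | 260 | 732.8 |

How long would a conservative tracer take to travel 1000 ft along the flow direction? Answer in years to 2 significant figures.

3.2 years

With h = a·x + b·y + c and OW-A as origin, the differences give:
  165·a + 80·b = -0.7
  25·a + 110·b = +0.6
Eliminate b (×110 and ×80, subtract): 16150·a = -125.00 → a = ∂h/∂x = -0.007740
Back-substitute: b = ∂h/∂y = +0.007214.
|∇h| = √(-0.007740² + 0.007214²) = 0.01058
Seepage velocity v = K·i/n = 21.0 × 0.01058 / 0.26 = 0.8545 ft/day.
t = 1000 / 0.8545 = 1170 days = 3.2 years.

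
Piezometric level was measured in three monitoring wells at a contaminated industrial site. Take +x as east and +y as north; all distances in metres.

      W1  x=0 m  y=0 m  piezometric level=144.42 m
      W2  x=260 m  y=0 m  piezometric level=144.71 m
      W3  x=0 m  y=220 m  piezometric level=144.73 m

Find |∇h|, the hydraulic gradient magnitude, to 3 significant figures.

∂h/∂x = (144.71 − 144.42) / (260 − 0) = +0.001115
∂h/∂y = (144.73 − 144.42) / (220 − 0) = +0.001409
|∇h| = √(0.001115² + 0.001409²) = 0.001797

0.00180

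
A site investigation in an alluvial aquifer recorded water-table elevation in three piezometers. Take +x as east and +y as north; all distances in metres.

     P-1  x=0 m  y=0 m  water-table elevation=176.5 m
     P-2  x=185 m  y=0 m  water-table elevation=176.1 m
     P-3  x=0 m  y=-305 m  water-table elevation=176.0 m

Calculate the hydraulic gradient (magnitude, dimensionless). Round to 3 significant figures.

0.00271

∂h/∂x = (176.1 − 176.5) / (185 − 0) = -0.002162
∂h/∂y = (176.0 − 176.5) / (-305 − 0) = +0.001639
|∇h| = √(-0.002162² + 0.001639²) = 0.002713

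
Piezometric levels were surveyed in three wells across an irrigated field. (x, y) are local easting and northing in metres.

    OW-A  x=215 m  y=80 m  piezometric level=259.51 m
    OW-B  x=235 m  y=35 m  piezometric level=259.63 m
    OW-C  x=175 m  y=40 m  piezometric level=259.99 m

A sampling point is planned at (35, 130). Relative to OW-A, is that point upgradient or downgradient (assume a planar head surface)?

With h = a·x + b·y + c and OW-A as origin, the differences give:
  20·a + (-45)·b = +0.12
  (-40)·a + (-40)·b = +0.48
Eliminate b (×(-40) and ×(-45), subtract): -2600·a = 16.800 → a = ∂h/∂x = -0.006462
Back-substitute: b = ∂h/∂y = -0.005538.
Head at (35, 130) = 259.51 + (-0.006462)·(-180) + (-0.005538)·(50) = 260.40 m.
That is higher than the 259.51 m at OW-A, so the point is upgradient.

upgradient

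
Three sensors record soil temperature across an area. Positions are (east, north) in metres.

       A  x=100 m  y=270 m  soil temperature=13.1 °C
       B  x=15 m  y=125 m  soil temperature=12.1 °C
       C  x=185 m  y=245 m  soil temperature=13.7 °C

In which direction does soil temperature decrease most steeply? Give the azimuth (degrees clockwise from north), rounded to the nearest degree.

Differences from A: to B (Δx, Δy, Δh) = (-85, -145, -1.0); to C = (85, -25, +0.6).
Determinant of the coordinate differences = (-85)·(-25) − 85·(-145) = 14450.
∂T/∂x = [(-1.0)·(-25) − (+0.6)·(-145)] / 14450 = +0.007751
∂T/∂y = [(-85)·(+0.6) − 85·(-1.0)] / 14450 = +0.002353
Steepest decrease is along −∇f: components (-0.007751 E, -0.002353 N).
Azimuth = atan2(-0.007751, -0.002353) = 253.1° ≈ 253°.

253°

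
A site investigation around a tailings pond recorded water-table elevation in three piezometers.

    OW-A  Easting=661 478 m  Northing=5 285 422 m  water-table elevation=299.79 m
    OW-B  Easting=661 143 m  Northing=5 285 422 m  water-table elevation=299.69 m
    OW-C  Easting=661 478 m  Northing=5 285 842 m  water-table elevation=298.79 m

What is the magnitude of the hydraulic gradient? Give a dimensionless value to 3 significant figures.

0.00240

∂h/∂x = (299.69 − 299.79) / (661143 − 661478) = +0.0002985
∂h/∂y = (298.79 − 299.79) / (5285842 − 5285422) = -0.002381
|∇h| = √(0.0002985² + -0.002381²) = 0.0024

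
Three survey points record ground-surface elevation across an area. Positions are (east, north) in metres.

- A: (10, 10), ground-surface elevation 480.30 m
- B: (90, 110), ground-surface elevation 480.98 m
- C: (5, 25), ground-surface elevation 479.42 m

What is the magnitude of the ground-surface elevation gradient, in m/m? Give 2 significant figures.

0.070 m/m

Differences from A: to B (Δx, Δy, Δh) = (80, 100, +0.68); to C = (-5, 15, -0.88).
Determinant of the coordinate differences = 80·15 − (-5)·100 = 1700.
∂z/∂x = [(+0.68)·15 − (-0.88)·100] / 1700 = +0.05776
∂z/∂y = [80·(-0.88) − (-5)·(+0.68)] / 1700 = -0.03941
|∇f| = √(0.05776² + -0.03941²) = 0.06992 m/m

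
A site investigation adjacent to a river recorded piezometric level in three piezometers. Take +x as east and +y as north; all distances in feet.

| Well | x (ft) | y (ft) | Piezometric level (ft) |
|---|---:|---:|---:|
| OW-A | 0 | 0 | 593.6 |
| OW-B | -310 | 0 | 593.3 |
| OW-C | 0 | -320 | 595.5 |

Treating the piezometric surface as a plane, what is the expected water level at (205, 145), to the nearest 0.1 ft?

592.9 ft

∂h/∂x = (593.3 − 593.6) / (-310 − 0) = +0.0009677
∂h/∂y = (595.5 − 593.6) / (-320 − 0) = -0.005937
h(205, 145) = 593.6 + (+0.0009677)·(205) + (-0.005937)·(145) = 593.6 +0.198 -0.861 = 592.937 ft.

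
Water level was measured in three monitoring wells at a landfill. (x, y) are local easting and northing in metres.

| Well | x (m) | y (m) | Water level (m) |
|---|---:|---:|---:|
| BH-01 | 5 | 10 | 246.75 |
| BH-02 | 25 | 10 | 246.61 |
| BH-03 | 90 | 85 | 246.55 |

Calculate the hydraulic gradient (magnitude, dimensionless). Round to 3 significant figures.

0.00876

Three-point gradient (reference BH-01): Δ to BH-02 = (20, 0, -0.14), Δ to BH-03 = (85, 75, -0.20).
∂h/∂x = -0.007000, ∂h/∂y = +0.005267 (det = 1500).
|∇h| = √(-0.007000² + 0.005267²) = 0.00876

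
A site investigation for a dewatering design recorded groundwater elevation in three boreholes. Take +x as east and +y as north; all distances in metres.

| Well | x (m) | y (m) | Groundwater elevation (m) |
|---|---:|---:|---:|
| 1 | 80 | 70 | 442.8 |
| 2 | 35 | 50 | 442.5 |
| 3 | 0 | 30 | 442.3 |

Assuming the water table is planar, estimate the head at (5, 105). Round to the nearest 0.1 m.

441.8 m

Taking 1 as reference: 2−1 = (-45, -20, -0.3); 3−1 = (-80, -40, -0.5).
Determinant of the coordinate differences = (-45)·(-40) − (-80)·(-20) = 200.
∂h/∂x = [(-0.3)·(-40) − (-0.5)·(-20)] / 200 = +0.01000
∂h/∂y = [(-45)·(-0.5) − (-80)·(-0.3)] / 200 = -0.007500
h(5, 105) = 442.8 + (+0.01000)·(-75) + (-0.007500)·(35) = 442.8 -0.750 -0.263 = 441.787 m.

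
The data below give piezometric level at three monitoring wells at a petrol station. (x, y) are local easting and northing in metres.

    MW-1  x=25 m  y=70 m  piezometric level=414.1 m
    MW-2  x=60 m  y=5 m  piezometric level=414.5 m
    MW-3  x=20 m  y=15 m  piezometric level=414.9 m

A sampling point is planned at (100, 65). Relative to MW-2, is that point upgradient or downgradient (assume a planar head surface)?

Taking MW-1 as reference: MW-2−MW-1 = (35, -65, +0.4); MW-3−MW-1 = (-5, -55, +0.8).
Solve a·Δx + b·Δy = Δh: det = 35·(-55) − (-5)·(-65) = -2250.
∂h/∂x = [(+0.4)·(-55) − (+0.8)·(-65)] / -2250 = -0.01333
∂h/∂y = [35·(+0.8) − (-5)·(+0.4)] / -2250 = -0.01333
Head at (100, 65) = 414.1 + (-0.01333)·(75) + (-0.01333)·(-5) = 413.17 m.
That is lower than the 414.5 m at MW-2, so the point is downgradient.

downgradient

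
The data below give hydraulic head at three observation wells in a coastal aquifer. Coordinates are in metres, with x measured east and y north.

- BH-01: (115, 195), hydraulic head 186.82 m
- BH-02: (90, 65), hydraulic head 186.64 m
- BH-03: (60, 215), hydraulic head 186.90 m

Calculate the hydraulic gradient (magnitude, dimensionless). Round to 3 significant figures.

Taking BH-01 as reference: BH-02−BH-01 = (-25, -130, -0.18); BH-03−BH-01 = (-55, 20, +0.08).
Determinant of the coordinate differences = (-25)·20 − (-55)·(-130) = -7650.
∂h/∂x = [(-0.18)·20 − (+0.08)·(-130)] / -7650 = -0.0008889
∂h/∂y = [(-25)·(+0.08) − (-55)·(-0.18)] / -7650 = +0.001556
|∇h| = √(-0.0008889² + 0.001556²) = 0.001792

0.00179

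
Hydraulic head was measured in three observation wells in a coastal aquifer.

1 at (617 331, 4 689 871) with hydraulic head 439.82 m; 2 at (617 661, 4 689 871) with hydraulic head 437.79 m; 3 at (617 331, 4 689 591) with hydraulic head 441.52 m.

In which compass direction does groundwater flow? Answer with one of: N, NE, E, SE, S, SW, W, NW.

NE

∂h/∂x = (437.79 − 439.82) / (617661 − 617331) = -0.006152
∂h/∂y = (441.52 − 439.82) / (4689591 − 4689871) = -0.006071
Flow = −∇h = (+0.006152 east, +0.006071 north), which points northeast.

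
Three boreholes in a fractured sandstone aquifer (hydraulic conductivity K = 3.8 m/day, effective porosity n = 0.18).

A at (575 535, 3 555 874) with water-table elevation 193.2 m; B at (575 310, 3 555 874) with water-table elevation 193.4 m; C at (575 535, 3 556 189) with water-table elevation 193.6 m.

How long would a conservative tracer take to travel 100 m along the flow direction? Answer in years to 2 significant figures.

∂h/∂x = (193.4 − 193.2) / (575310 − 575535) = -0.0008889
∂h/∂y = (193.6 − 193.2) / (3556189 − 3555874) = +0.001270
|∇h| = √(-0.0008889² + 0.001270²) = 0.00155
Seepage velocity v = K·i/n = 3.8 × 0.00155 / 0.18 = 0.03272 m/day.
t = 100 / 0.03272 = 3056 days = 8.37 years.

8.4 years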